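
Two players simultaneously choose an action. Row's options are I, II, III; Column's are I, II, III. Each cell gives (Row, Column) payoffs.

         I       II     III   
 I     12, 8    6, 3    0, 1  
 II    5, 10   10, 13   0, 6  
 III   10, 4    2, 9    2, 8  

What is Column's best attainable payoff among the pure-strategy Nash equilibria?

13

Both I is a pure NE (Row: 12 ≥ 10; Column: 8 ≥ 3). Column gets 8.
Both II is a pure NE (Row: 10 ≥ 6; Column: 13 ≥ 10). Column gets 13.
Every other cell has a profitable deviation for at least one player. Highest of {8, 13} is 13.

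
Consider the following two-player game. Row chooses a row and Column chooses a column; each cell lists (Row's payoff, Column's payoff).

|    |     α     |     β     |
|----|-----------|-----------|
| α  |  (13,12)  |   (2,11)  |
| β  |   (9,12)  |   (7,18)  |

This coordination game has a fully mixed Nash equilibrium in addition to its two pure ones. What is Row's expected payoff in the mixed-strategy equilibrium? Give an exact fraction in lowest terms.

Column mixes with probability q on α, chosen so Row is indifferent: 13q + 2(1−q) = 9q + 7(1−q) gives q = 5/9.
Row's expected payoff (from either row, since indifferent) is 13·5/9 + 2·4/9 = 73/9.

73/9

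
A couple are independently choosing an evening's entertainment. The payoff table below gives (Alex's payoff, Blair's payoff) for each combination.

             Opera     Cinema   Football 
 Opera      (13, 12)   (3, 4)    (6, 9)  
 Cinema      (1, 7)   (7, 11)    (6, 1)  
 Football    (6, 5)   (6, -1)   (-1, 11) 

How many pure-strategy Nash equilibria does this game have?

2

Both Opera: Alex gets 13 (best alternative 6); Blair gets 12 (best alternative 9). Neither deviates — NE.
Both Cinema: Alex gets 7 (best alternative 6); Blair gets 11 (best alternative 7). Neither deviates — NE.
Both Football is not a NE: Alex would switch to Opera (6 > -1).
No other cell survives both best-response checks, so there are 2 pure NE.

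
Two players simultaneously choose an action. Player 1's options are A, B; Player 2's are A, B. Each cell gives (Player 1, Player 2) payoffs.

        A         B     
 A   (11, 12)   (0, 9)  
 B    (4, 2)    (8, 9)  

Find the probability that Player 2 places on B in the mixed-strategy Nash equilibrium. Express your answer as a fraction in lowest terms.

7/15

Player 2's mix q on A must make Player 1 indifferent between A and B.
Player 1's payoff from A: 11q + 0(1−q). From B: 4q + 8(1−q).
Set equal: 7q = 8(1−q) → q = 8/15.
Probability on B is 1 − 8/15 = 7/15.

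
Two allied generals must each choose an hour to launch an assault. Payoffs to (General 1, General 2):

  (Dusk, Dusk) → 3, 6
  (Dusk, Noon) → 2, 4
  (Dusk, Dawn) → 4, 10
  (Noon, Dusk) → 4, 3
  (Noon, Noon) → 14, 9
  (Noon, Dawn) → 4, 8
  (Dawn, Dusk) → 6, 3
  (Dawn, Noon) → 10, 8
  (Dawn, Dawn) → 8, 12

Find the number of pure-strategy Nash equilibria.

2

Both Noon: General 1 gets 14 (best alternative 10); General 2 gets 9 (best alternative 8). Neither deviates — NE.
Both Dawn: General 1 gets 8 (best alternative 4); General 2 gets 12 (best alternative 8). Neither deviates — NE.
Both Dusk is not a NE: General 1 would switch to Dawn (6 > 3).
No other cell survives both best-response checks, so there are 2 pure NE.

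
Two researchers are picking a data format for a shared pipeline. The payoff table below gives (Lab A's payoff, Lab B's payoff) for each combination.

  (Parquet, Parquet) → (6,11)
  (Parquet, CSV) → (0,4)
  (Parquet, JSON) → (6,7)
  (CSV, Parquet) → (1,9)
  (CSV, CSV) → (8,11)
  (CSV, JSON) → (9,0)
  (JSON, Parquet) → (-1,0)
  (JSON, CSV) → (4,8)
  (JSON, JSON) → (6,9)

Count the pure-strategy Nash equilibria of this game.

2

Both Parquet: Lab A gets 6 (best alternative 1); Lab B gets 11 (best alternative 7). Neither deviates — NE.
Both CSV: Lab A gets 8 (best alternative 4); Lab B gets 11 (best alternative 9). Neither deviates — NE.
Both JSON is not a NE: Lab A would switch to CSV (9 > 6).
No other cell survives both best-response checks, so there are 2 pure NE.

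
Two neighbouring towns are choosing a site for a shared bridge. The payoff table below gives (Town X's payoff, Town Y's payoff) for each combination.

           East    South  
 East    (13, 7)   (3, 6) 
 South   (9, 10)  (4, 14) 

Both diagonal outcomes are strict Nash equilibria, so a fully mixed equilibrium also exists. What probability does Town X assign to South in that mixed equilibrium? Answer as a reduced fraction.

Town X's mix p on East must make Town Y indifferent between East and South.
Town Y's payoff from East: 7p + 10(1−p). From South: 6p + 14(1−p).
Set equal: 1p = 4(1−p) → p = 4/5.
Probability on South is 1 − 4/5 = 1/5.

1/5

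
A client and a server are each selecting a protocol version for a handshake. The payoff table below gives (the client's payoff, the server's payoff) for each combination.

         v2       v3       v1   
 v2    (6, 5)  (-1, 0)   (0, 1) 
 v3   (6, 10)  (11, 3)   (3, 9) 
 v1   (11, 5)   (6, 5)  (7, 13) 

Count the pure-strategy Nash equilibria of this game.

Both v1: the client gets 7 (best alternative 3); the server gets 13 (best alternative 5). Neither deviates — NE.
Both v2 is not a NE: the client would switch to v1 (11 > 6).
No other cell survives both best-response checks, so there is 1 pure NE.

1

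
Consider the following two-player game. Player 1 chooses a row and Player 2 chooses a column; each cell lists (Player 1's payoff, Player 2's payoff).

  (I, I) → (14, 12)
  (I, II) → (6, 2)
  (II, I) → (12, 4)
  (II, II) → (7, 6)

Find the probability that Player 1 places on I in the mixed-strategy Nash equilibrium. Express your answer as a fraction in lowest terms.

1/6

Player 1's mix p on I must make Player 2 indifferent between I and II.
Player 2's payoff from I: 12p + 4(1−p). From II: 2p + 6(1−p).
Set equal: 10p = 2(1−p) → p = 2/12 = 1/6.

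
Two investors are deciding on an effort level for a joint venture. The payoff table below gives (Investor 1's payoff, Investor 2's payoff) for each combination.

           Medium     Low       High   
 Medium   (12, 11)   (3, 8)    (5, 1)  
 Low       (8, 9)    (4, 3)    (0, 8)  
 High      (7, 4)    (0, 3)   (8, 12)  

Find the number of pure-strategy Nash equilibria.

2

Both Medium: Investor 1 gets 12 (best alternative 8); Investor 2 gets 11 (best alternative 8). Neither deviates — NE.
Both High: Investor 1 gets 8 (best alternative 5); Investor 2 gets 12 (best alternative 4). Neither deviates — NE.
Both Low is not a NE: Investor 2 would switch to Medium (9 > 3).
No other cell survives both best-response checks, so there are 2 pure NE.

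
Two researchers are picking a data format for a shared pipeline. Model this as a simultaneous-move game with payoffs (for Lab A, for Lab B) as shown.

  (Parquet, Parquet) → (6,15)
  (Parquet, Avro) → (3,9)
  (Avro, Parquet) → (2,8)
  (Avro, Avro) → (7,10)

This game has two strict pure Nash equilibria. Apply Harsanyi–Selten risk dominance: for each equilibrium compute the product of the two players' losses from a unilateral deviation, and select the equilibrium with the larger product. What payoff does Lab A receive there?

6

At both Parquet: Lab A loses 6 − 2 = 4 by deviating; Lab B loses 15 − 9 = 6. Product = 4·6 = 24.
At both Avro: Lab A loses 7 − 3 = 4 by deviating; Lab B loses 10 − 8 = 2. Product = 4·2 = 8.
24 > 8, so both Parquet is risk-dominant. Lab A's payoff there is 6.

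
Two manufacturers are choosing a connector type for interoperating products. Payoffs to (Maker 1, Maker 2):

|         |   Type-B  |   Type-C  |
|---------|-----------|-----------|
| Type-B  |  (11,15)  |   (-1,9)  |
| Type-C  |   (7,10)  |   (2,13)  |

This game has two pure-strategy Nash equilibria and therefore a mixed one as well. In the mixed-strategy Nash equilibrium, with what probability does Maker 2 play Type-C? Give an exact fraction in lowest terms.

4/7

Maker 2's mix q on Type-B must make Maker 1 indifferent between Type-B and Type-C.
Maker 1's payoff from Type-B: 11q + (-1)(1−q). From Type-C: 7q + 2(1−q).
Set equal: 4q = 3(1−q) → q = 3/7.
Probability on Type-C is 1 − 3/7 = 4/7.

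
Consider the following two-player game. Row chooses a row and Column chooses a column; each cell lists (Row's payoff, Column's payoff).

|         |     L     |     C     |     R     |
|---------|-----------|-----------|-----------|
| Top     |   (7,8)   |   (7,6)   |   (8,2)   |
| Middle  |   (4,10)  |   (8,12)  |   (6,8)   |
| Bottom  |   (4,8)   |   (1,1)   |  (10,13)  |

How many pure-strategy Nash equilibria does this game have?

3

(Top, L): Row gets 7 (best alternative 4); Column gets 8 (best alternative 6). Neither deviates — NE.
(Middle, C): Row gets 8 (best alternative 7); Column gets 12 (best alternative 10). Neither deviates — NE.
(Bottom, R): Row gets 10 (best alternative 8); Column gets 13 (best alternative 8). Neither deviates — NE.
(Top, C) is not a NE: Row would switch to Middle (8 > 7).
No other cell survives both best-response checks, so there are 3 pure NE.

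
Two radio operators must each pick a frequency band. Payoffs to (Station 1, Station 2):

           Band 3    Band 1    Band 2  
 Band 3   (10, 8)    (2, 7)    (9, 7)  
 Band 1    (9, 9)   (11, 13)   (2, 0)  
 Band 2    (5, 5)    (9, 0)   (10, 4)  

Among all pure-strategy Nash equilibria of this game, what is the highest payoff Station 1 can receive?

Both Band 3 is a pure NE (Station 1: 10 ≥ 9; Station 2: 8 ≥ 7). Station 1 gets 10.
Both Band 1 is a pure NE (Station 1: 11 ≥ 9; Station 2: 13 ≥ 9). Station 1 gets 11.
Every other cell has a profitable deviation for at least one player. Highest of {10, 11} is 11.

11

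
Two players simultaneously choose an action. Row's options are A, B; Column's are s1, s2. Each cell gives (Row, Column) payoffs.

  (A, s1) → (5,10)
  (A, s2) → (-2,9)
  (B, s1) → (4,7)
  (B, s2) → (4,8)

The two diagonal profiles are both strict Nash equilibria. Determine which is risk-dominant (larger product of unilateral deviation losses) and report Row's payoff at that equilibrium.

4

At (A, s1): Row loses 5 − 4 = 1 by deviating; Column loses 10 − 9 = 1. Product = 1·1 = 1.
At (B, s2): Row loses 4 − (-2) = 6 by deviating; Column loses 8 − 7 = 1. Product = 6·1 = 6.
6 > 1, so (B, s2) is risk-dominant. Row's payoff there is 4.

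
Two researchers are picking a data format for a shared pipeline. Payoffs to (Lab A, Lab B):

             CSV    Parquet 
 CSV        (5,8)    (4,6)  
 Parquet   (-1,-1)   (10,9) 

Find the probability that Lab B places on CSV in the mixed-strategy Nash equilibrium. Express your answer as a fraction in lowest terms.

1/2

Lab B's mix q on CSV must make Lab A indifferent between CSV and Parquet.
Lab A's payoff from CSV: 5q + 4(1−q). From Parquet: (-1)q + 10(1−q).
Set equal: 6q = 6(1−q) → q = 6/12 = 1/2.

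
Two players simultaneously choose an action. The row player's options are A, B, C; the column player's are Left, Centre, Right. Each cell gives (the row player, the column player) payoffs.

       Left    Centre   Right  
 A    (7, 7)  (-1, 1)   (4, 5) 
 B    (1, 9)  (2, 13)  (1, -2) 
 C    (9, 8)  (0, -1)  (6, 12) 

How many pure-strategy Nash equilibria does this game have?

(B, Centre): the row player gets 2 (best alternative 0); the column player gets 13 (best alternative 9). Neither deviates — NE.
(C, Right): the row player gets 6 (best alternative 4); the column player gets 12 (best alternative 8). Neither deviates — NE.
(A, Left) is not a NE: the row player would switch to C (9 > 7).
No other cell survives both best-response checks, so there are 2 pure NE.

2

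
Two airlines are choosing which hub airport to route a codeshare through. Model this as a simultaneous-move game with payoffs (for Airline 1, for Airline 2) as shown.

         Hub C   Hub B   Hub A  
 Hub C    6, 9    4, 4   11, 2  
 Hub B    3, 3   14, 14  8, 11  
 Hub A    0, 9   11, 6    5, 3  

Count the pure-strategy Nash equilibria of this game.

Both Hub C: Airline 1 gets 6 (best alternative 3); Airline 2 gets 9 (best alternative 4). Neither deviates — NE.
Both Hub B: Airline 1 gets 14 (best alternative 11); Airline 2 gets 14 (best alternative 11). Neither deviates — NE.
Both Hub A is not a NE: Airline 1 would switch to Hub C (11 > 5).
No other cell survives both best-response checks, so there are 2 pure NE.

2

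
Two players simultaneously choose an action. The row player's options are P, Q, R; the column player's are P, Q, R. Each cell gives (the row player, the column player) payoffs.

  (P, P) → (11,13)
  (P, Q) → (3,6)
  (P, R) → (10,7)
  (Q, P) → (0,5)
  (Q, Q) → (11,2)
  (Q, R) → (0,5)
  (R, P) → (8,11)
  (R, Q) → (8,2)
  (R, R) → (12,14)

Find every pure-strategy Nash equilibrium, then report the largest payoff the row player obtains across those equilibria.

Both P is a pure NE (the row player: 11 ≥ 8; the column player: 13 ≥ 7). The row player gets 11.
Both R is a pure NE (the row player: 12 ≥ 10; the column player: 14 ≥ 11). The row player gets 12.
Every other cell has a profitable deviation for at least one player. Highest of {11, 12} is 12.

12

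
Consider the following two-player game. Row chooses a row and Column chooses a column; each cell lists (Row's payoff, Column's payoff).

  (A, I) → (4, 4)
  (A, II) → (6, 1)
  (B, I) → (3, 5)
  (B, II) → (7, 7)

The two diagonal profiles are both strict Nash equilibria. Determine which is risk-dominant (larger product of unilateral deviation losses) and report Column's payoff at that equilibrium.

4

At (A, I): Row loses 4 − 3 = 1 by deviating; Column loses 4 − 1 = 3. Product = 1·3 = 3.
At (B, II): Row loses 7 − 6 = 1 by deviating; Column loses 7 − 5 = 2. Product = 1·2 = 2.
3 > 2, so (A, I) is risk-dominant. Column's payoff there is 4.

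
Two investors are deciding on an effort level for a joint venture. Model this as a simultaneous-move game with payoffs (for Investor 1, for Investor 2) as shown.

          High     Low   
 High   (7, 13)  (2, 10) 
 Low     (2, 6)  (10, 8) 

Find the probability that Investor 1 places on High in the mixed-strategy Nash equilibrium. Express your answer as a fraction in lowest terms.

2/5

Investor 1's mix p on High must make Investor 2 indifferent between High and Low.
Investor 2's payoff from High: 13p + 6(1−p). From Low: 10p + 8(1−p).
Set equal: 3p = 2(1−p) → p = 2/5.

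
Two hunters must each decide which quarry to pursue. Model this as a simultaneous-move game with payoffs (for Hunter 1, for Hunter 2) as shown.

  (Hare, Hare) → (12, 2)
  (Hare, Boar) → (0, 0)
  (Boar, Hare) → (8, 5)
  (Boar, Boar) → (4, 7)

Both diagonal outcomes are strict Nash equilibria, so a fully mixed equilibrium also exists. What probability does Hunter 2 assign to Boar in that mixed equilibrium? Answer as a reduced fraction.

Hunter 2's mix q on Hare must make Hunter 1 indifferent between Hare and Boar.
Hunter 1's payoff from Hare: 12q + 0(1−q). From Boar: 8q + 4(1−q).
Set equal: 4q = 4(1−q) → q = 4/8 = 1/2.
Probability on Boar is 1 − 1/2 = 1/2.

1/2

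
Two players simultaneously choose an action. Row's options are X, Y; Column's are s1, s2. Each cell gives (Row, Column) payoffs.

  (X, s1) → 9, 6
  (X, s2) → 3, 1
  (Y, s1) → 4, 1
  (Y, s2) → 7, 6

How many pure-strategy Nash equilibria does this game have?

(X, s1): Row gets 9 (best alternative 4); Column gets 6 (best alternative 1). Neither deviates — NE.
(Y, s2): Row gets 7 (best alternative 3); Column gets 6 (best alternative 1). Neither deviates — NE.
(Y, s1) is not a NE: Row would switch to X (9 > 4).
No other cell survives both best-response checks, so there are 2 pure NE.

2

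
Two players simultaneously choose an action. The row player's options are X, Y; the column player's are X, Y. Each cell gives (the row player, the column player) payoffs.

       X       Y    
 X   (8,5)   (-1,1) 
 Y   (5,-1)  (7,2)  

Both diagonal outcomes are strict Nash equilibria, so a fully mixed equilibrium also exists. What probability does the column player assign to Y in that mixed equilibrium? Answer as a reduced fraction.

The column player's mix q on X must make the row player indifferent between X and Y.
The row player's payoff from X: 8q + (-1)(1−q). From Y: 5q + 7(1−q).
Set equal: 3q = 8(1−q) → q = 8/11.
Probability on Y is 1 − 8/11 = 3/11.

3/11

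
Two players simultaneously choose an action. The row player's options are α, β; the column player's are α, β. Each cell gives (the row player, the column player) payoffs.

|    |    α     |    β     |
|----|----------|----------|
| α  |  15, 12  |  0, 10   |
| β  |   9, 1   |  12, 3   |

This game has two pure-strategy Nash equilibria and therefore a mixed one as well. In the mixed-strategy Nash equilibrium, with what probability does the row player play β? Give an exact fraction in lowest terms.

1/2

The row player's mix p on α must make the column player indifferent between α and β.
The column player's payoff from α: 12p + 1(1−p). From β: 10p + 3(1−p).
Set equal: 2p = 2(1−p) → p = 2/4 = 1/2.
Probability on β is 1 − 1/2 = 1/2.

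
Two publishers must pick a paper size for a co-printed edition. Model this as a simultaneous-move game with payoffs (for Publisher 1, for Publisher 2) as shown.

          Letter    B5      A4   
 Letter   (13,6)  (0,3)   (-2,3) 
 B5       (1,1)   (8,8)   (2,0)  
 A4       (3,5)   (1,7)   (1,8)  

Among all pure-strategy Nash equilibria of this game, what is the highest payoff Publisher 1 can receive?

13

Both Letter is a pure NE (Publisher 1: 13 ≥ 3; Publisher 2: 6 ≥ 3). Publisher 1 gets 13.
Both B5 is a pure NE (Publisher 1: 8 ≥ 1; Publisher 2: 8 ≥ 1). Publisher 1 gets 8.
Every other cell has a profitable deviation for at least one player. Highest of {13, 8} is 13.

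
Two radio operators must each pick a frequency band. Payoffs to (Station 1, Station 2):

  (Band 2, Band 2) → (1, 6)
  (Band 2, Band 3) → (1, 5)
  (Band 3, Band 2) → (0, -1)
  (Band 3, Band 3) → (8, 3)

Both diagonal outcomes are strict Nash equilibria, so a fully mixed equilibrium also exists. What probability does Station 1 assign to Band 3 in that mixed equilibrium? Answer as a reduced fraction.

1/5

Station 1's mix p on Band 2 must make Station 2 indifferent between Band 2 and Band 3.
Station 2's payoff from Band 2: 6p + (-1)(1−p). From Band 3: 5p + 3(1−p).
Set equal: 1p = 4(1−p) → p = 4/5.
Probability on Band 3 is 1 − 4/5 = 1/5.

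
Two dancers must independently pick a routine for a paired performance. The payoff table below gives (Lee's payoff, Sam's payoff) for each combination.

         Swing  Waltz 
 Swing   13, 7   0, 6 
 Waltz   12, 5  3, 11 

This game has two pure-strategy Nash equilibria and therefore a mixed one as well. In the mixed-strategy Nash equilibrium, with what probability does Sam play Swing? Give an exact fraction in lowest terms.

3/4

Sam's mix q on Swing must make Lee indifferent between Swing and Waltz.
Lee's payoff from Swing: 13q + 0(1−q). From Waltz: 12q + 3(1−q).
Set equal: 1q = 3(1−q) → q = 3/4.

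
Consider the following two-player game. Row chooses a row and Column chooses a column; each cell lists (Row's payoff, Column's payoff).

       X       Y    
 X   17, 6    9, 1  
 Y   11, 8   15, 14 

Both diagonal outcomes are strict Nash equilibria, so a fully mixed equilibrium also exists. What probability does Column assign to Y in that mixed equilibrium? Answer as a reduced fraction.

Column's mix q on X must make Row indifferent between X and Y.
Row's payoff from X: 17q + 9(1−q). From Y: 11q + 15(1−q).
Set equal: 6q = 6(1−q) → q = 6/12 = 1/2.
Probability on Y is 1 − 1/2 = 1/2.

1/2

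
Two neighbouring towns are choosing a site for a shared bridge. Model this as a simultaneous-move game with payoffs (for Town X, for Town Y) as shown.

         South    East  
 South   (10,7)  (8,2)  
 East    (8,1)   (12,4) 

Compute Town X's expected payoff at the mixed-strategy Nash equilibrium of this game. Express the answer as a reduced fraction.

28/3

Town Y mixes with probability q on South, chosen so Town X is indifferent: 10q + 8(1−q) = 8q + 12(1−q) gives q = 2/3.
Town X's expected payoff (from either row, since indifferent) is 10·2/3 + 8·1/3 = 28/3.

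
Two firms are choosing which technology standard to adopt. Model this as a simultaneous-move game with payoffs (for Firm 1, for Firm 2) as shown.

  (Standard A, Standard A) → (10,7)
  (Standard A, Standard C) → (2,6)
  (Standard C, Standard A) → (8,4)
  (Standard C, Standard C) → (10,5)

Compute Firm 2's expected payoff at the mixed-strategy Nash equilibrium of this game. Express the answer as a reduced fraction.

11/2

Firm 1 mixes with probability p on Standard A, chosen so Firm 2 is indifferent: 7p + 4(1−p) = 6p + 5(1−p) gives p = 1/2.
Firm 2's expected payoff is 7·1/2 + 4·1/2 = 11/2.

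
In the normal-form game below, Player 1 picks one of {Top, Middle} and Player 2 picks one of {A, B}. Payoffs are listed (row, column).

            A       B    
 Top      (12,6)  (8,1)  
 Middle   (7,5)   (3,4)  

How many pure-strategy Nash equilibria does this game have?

(Top, A): Player 1 gets 12 (best alternative 7); Player 2 gets 6 (best alternative 1). Neither deviates — NE.
(Middle, B) is not a NE: Player 1 would switch to Top (8 > 3).
No other cell survives both best-response checks, so there is 1 pure NE.

1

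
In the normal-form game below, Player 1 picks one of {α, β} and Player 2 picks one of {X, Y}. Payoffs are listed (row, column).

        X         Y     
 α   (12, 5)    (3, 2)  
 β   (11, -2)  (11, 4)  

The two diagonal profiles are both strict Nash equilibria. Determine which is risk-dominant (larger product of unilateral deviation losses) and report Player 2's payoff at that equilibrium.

4

At (α, X): Player 1 loses 12 − 11 = 1 by deviating; Player 2 loses 5 − 2 = 3. Product = 1·3 = 3.
At (β, Y): Player 1 loses 11 − 3 = 8 by deviating; Player 2 loses 4 − (-2) = 6. Product = 8·6 = 48.
48 > 3, so (β, Y) is risk-dominant. Player 2's payoff there is 4.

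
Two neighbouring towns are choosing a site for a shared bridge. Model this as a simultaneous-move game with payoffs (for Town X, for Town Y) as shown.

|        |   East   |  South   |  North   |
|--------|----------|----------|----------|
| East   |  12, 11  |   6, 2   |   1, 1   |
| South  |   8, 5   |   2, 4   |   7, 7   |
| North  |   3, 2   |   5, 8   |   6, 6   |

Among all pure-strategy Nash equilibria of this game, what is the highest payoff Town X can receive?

Both East is a pure NE (Town X: 12 ≥ 8; Town Y: 11 ≥ 2). Town X gets 12.
(South, North) is a pure NE (Town X: 7 ≥ 6; Town Y: 7 ≥ 5). Town X gets 7.
Every other cell has a profitable deviation for at least one player. Highest of {12, 7} is 12.

12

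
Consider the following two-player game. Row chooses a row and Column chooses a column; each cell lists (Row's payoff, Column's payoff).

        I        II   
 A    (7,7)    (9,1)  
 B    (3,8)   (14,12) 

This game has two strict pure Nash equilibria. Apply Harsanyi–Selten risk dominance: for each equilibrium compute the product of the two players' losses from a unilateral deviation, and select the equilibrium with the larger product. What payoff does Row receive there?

7

At (A, I): Row loses 7 − 3 = 4 by deviating; Column loses 7 − 1 = 6. Product = 4·6 = 24.
At (B, II): Row loses 14 − 9 = 5 by deviating; Column loses 12 − 8 = 4. Product = 5·4 = 20.
24 > 20, so (A, I) is risk-dominant. Row's payoff there is 7.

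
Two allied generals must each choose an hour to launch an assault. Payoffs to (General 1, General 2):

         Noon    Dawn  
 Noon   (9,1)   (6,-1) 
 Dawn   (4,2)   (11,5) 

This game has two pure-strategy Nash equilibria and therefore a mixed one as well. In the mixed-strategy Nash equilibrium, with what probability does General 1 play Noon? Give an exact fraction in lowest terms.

3/5

General 1's mix p on Noon must make General 2 indifferent between Noon and Dawn.
General 2's payoff from Noon: 1p + 2(1−p). From Dawn: (-1)p + 5(1−p).
Set equal: 2p = 3(1−p) → p = 3/5.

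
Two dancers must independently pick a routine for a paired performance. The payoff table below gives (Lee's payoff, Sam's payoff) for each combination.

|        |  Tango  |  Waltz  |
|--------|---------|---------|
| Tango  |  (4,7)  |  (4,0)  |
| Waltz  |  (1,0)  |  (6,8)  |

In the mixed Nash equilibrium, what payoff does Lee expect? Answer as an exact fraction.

4

Sam mixes with probability q on Tango, chosen so Lee is indifferent: 4q + 4(1−q) = 1q + 6(1−q) gives q = 2/5.
Lee's expected payoff (from either row, since indifferent) is 4·2/5 + 4·3/5 = 4.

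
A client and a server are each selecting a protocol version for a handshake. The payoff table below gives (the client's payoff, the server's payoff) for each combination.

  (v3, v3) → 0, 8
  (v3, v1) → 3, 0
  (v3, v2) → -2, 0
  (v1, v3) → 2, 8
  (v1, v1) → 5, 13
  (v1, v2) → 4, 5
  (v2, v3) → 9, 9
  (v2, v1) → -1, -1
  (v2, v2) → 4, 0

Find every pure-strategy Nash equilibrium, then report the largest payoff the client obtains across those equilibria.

Both v1 is a pure NE (the client: 5 ≥ 3; the server: 13 ≥ 8). The client gets 5.
(v2, v3) is a pure NE (the client: 9 ≥ 2; the server: 9 ≥ 0). The client gets 9.
Every other cell has a profitable deviation for at least one player. Highest of {5, 9} is 9.

9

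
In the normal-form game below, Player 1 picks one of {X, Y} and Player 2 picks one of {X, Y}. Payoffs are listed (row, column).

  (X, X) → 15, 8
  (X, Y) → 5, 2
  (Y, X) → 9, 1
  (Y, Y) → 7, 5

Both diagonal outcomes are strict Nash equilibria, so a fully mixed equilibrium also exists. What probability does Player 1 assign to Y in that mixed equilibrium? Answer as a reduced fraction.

3/5

Player 1's mix p on X must make Player 2 indifferent between X and Y.
Player 2's payoff from X: 8p + 1(1−p). From Y: 2p + 5(1−p).
Set equal: 6p = 4(1−p) → p = 4/10 = 2/5.
Probability on Y is 1 − 2/5 = 3/5.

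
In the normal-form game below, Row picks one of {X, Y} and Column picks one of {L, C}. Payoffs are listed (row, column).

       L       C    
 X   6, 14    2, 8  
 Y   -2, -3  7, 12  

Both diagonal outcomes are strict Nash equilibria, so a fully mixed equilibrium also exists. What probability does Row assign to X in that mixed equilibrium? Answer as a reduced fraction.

5/7

Row's mix p on X must make Column indifferent between L and C.
Column's payoff from L: 14p + (-3)(1−p). From C: 8p + 12(1−p).
Set equal: 6p = 15(1−p) → p = 15/21 = 5/7.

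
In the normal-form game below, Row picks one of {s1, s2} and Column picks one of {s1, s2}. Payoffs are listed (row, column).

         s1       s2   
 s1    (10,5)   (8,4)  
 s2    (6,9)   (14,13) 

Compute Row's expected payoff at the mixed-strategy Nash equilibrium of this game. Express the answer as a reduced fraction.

46/5

Column mixes with probability q on s1, chosen so Row is indifferent: 10q + 8(1−q) = 6q + 14(1−q) gives q = 3/5.
Row's expected payoff (from either row, since indifferent) is 10·3/5 + 8·2/5 = 46/5.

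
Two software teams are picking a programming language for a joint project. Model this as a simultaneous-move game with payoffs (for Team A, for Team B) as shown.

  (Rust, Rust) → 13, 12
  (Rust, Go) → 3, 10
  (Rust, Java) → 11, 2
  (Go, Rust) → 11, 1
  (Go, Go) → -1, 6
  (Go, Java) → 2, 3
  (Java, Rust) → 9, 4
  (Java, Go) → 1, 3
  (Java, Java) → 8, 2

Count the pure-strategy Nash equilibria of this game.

1

Both Rust: Team A gets 13 (best alternative 11); Team B gets 12 (best alternative 10). Neither deviates — NE.
Both Java is not a NE: Team A would switch to Rust (11 > 8).
No other cell survives both best-response checks, so there is 1 pure NE.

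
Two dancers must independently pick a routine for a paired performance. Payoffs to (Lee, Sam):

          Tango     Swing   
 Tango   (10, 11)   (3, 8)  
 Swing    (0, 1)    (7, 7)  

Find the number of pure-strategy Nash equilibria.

2

Both Tango: Lee gets 10 (best alternative 0); Sam gets 11 (best alternative 8). Neither deviates — NE.
Both Swing: Lee gets 7 (best alternative 3); Sam gets 7 (best alternative 1). Neither deviates — NE.
(Swing, Tango) is not a NE: Lee would switch to Tango (10 > 0).
No other cell survives both best-response checks, so there are 2 pure NE.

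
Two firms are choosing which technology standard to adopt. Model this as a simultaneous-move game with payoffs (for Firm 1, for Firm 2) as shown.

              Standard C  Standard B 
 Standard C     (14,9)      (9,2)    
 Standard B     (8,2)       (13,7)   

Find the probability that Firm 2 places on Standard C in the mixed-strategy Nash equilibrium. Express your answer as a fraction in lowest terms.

Firm 2's mix q on Standard C must make Firm 1 indifferent between Standard C and Standard B.
Firm 1's payoff from Standard C: 14q + 9(1−q). From Standard B: 8q + 13(1−q).
Set equal: 6q = 4(1−q) → q = 4/10 = 2/5.

2/5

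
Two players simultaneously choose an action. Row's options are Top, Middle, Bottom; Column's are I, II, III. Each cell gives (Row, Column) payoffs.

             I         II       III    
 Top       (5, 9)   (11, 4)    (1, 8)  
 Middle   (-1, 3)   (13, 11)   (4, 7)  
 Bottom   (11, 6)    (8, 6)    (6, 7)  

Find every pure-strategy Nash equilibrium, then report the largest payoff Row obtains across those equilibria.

(Middle, II) is a pure NE (Row: 13 ≥ 11; Column: 11 ≥ 7). Row gets 13.
(Bottom, III) is a pure NE (Row: 6 ≥ 4; Column: 7 ≥ 6). Row gets 6.
Every other cell has a profitable deviation for at least one player. Highest of {13, 6} is 13.

13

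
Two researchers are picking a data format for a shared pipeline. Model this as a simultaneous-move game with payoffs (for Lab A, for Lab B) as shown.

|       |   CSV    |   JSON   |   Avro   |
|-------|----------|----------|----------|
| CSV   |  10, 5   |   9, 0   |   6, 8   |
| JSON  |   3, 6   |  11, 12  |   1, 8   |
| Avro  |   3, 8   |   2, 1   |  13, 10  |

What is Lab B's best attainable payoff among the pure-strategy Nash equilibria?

Both JSON is a pure NE (Lab A: 11 ≥ 9; Lab B: 12 ≥ 8). Lab B gets 12.
Both Avro is a pure NE (Lab A: 13 ≥ 6; Lab B: 10 ≥ 8). Lab B gets 10.
Every other cell has a profitable deviation for at least one player. Highest of {12, 10} is 12.

12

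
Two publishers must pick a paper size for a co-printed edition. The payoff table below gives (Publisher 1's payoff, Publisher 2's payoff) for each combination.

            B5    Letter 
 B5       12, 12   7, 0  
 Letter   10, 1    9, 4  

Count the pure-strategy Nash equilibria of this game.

Both B5: Publisher 1 gets 12 (best alternative 10); Publisher 2 gets 12 (best alternative 0). Neither deviates — NE.
Both Letter: Publisher 1 gets 9 (best alternative 7); Publisher 2 gets 4 (best alternative 1). Neither deviates — NE.
(B5, Letter) is not a NE: Publisher 1 would switch to Letter (9 > 7).
No other cell survives both best-response checks, so there are 2 pure NE.

2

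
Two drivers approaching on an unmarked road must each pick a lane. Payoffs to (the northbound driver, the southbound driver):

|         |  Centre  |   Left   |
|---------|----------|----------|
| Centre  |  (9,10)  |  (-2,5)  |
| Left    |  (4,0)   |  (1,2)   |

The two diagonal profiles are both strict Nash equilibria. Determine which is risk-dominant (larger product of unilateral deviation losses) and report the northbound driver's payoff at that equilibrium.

9

At both Centre: the northbound driver loses 9 − 4 = 5 by deviating; the southbound driver loses 10 − 5 = 5. Product = 5·5 = 25.
At both Left: the northbound driver loses 1 − (-2) = 3 by deviating; the southbound driver loses 2 − 0 = 2. Product = 3·2 = 6.
25 > 6, so both Centre is risk-dominant. The northbound driver's payoff there is 9.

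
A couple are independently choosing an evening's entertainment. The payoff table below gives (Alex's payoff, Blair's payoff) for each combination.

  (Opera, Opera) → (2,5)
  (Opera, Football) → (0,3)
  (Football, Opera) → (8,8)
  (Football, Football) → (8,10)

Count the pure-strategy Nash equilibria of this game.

Both Football: Alex gets 8 (best alternative 0); Blair gets 10 (best alternative 8). Neither deviates — NE.
Both Opera is not a NE: Alex would switch to Football (8 > 2).
No other cell survives both best-response checks, so there is 1 pure NE.

1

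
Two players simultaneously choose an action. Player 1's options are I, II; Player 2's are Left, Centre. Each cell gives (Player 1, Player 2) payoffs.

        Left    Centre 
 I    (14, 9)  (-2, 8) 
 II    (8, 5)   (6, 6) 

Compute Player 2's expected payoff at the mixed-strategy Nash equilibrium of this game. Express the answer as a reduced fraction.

7

Player 1 mixes with probability p on I, chosen so Player 2 is indifferent: 9p + 5(1−p) = 8p + 6(1−p) gives p = 1/2.
Player 2's expected payoff is 9·1/2 + 5·1/2 = 7.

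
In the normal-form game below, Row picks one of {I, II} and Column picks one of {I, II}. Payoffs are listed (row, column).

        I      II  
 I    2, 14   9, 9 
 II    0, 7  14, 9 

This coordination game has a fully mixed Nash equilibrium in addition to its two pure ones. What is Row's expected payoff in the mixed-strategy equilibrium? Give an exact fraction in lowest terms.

4

Column mixes with probability q on I, chosen so Row is indifferent: 2q + 9(1−q) = 0q + 14(1−q) gives q = 5/7.
Row's expected payoff (from either row, since indifferent) is 2·5/7 + 9·2/7 = 4.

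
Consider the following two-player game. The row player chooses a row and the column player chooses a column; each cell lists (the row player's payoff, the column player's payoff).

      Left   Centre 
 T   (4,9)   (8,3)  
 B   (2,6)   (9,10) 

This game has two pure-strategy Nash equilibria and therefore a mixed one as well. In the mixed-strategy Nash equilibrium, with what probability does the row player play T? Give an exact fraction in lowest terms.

The row player's mix p on T must make the column player indifferent between Left and Centre.
The column player's payoff from Left: 9p + 6(1−p). From Centre: 3p + 10(1−p).
Set equal: 6p = 4(1−p) → p = 4/10 = 2/5.

2/5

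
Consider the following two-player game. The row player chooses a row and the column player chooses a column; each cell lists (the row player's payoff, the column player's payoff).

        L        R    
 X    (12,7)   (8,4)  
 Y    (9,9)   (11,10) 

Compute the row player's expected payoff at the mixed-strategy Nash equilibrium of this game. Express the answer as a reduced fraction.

10

The column player mixes with probability q on L, chosen so the row player is indifferent: 12q + 8(1−q) = 9q + 11(1−q) gives q = 1/2.
The row player's expected payoff (from either row, since indifferent) is 12·1/2 + 8·1/2 = 10.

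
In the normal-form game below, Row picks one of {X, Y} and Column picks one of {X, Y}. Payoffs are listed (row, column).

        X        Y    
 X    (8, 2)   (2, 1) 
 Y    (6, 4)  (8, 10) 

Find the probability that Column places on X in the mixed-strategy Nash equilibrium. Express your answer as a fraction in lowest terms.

Column's mix q on X must make Row indifferent between X and Y.
Row's payoff from X: 8q + 2(1−q). From Y: 6q + 8(1−q).
Set equal: 2q = 6(1−q) → q = 6/8 = 3/4.

3/4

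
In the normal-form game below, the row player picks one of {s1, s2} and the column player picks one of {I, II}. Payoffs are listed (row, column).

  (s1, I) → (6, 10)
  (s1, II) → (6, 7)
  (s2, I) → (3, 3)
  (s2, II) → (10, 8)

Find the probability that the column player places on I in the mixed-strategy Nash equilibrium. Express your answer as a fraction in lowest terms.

4/7

The column player's mix q on I must make the row player indifferent between s1 and s2.
The row player's payoff from s1: 6q + 6(1−q). From s2: 3q + 10(1−q).
Set equal: 3q = 4(1−q) → q = 4/7.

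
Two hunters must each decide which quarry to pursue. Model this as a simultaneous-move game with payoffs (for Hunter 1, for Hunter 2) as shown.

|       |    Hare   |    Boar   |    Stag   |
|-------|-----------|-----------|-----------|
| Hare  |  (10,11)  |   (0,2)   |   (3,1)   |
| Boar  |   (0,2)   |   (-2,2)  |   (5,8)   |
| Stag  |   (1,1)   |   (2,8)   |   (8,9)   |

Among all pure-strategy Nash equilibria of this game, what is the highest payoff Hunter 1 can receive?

Both Hare is a pure NE (Hunter 1: 10 ≥ 1; Hunter 2: 11 ≥ 2). Hunter 1 gets 10.
Both Stag is a pure NE (Hunter 1: 8 ≥ 5; Hunter 2: 9 ≥ 8). Hunter 1 gets 8.
Every other cell has a profitable deviation for at least one player. Highest of {10, 8} is 10.

10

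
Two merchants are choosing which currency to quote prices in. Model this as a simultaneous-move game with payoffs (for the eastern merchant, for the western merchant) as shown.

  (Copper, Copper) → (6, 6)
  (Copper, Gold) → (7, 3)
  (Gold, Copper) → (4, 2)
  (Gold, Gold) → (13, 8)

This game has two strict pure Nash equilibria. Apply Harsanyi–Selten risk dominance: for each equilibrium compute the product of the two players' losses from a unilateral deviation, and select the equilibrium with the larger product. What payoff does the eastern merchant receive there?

At both Copper: the eastern merchant loses 6 − 4 = 2 by deviating; the western merchant loses 6 − 3 = 3. Product = 2·3 = 6.
At both Gold: the eastern merchant loses 13 − 7 = 6 by deviating; the western merchant loses 8 − 2 = 6. Product = 6·6 = 36.
36 > 6, so both Gold is risk-dominant. The eastern merchant's payoff there is 13.

13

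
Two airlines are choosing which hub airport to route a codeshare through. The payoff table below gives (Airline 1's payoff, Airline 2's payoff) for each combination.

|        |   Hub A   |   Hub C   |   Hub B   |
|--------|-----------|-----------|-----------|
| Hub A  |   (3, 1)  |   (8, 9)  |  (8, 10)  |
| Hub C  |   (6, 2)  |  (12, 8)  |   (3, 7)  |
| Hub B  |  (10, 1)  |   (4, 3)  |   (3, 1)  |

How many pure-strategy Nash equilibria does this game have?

2

(Hub A, Hub B): Airline 1 gets 8 (best alternative 3); Airline 2 gets 10 (best alternative 9). Neither deviates — NE.
Both Hub C: Airline 1 gets 12 (best alternative 8); Airline 2 gets 8 (best alternative 7). Neither deviates — NE.
Both Hub A is not a NE: Airline 1 would switch to Hub B (10 > 3).
No other cell survives both best-response checks, so there are 2 pure NE.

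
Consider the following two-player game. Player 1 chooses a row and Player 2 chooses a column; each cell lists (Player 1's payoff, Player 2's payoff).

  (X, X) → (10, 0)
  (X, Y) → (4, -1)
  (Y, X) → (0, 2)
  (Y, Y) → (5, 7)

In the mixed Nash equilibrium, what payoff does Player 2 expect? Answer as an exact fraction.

1/3

Player 1 mixes with probability p on X, chosen so Player 2 is indifferent: 0p + 2(1−p) = (-1)p + 7(1−p) gives p = 5/6.
Player 2's expected payoff is 0·5/6 + 2·1/6 = 1/3.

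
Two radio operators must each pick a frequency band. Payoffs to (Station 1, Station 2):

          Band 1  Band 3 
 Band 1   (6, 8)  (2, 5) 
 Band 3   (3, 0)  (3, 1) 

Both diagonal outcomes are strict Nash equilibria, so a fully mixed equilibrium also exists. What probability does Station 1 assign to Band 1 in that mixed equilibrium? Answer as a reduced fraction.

1/4

Station 1's mix p on Band 1 must make Station 2 indifferent between Band 1 and Band 3.
Station 2's payoff from Band 1: 8p + 0(1−p). From Band 3: 5p + 1(1−p).
Set equal: 3p = 1(1−p) → p = 1/4.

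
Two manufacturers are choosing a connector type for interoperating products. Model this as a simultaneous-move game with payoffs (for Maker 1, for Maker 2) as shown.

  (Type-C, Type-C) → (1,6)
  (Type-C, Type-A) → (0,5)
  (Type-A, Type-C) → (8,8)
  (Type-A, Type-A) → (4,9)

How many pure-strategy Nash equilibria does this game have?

Both Type-A: Maker 1 gets 4 (best alternative 0); Maker 2 gets 9 (best alternative 8). Neither deviates — NE.
Both Type-C is not a NE: Maker 1 would switch to Type-A (8 > 1).
No other cell survives both best-response checks, so there is 1 pure NE.

1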